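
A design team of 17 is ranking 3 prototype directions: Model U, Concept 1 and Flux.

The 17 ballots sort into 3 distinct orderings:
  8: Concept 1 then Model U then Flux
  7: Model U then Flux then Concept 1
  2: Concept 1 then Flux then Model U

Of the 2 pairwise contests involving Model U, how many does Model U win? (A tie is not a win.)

Model U against each rival (17 engineers):
Model U vs Concept 1: Concept 1 wins 10–7.
Model U vs Flux: Model U is ranked higher on 8+7 = 15 ballots, Flux on 2. Model U wins 15–2.
Model U beats Flux; loses to Concept 1 — 1 pairwise win.

1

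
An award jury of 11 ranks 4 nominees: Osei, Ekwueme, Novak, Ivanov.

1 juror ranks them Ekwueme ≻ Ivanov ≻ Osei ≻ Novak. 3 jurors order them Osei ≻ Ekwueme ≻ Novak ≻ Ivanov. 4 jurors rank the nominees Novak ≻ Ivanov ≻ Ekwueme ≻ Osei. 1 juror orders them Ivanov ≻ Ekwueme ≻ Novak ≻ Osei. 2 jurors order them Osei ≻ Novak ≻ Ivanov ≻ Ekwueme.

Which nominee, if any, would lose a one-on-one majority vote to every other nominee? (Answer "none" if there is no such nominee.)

Pairwise majorities:
Osei–Ekwueme: Ekwueme 6–5.
Osei vs Novak: Osei is ranked higher on 1+3+2 = 6 ballots, Novak on 5. Osei wins 6–5.
Osei vs Ivanov: 5 to 6, Ivanov.
Ekwueme vs Novak: Novak wins 6–5.
Ekwueme–Ivanov: Ivanov 7–4.
Novak vs Ivanov: Novak is ranked higher on 3+4+2 = 9 ballots, Ivanov on 2. Novak wins 9–2.
No nominee is winless: Osei beats Novak; Ekwueme beats Osei; Novak beats Ekwueme; Ivanov beats Osei. There is no Condorcet loser.

none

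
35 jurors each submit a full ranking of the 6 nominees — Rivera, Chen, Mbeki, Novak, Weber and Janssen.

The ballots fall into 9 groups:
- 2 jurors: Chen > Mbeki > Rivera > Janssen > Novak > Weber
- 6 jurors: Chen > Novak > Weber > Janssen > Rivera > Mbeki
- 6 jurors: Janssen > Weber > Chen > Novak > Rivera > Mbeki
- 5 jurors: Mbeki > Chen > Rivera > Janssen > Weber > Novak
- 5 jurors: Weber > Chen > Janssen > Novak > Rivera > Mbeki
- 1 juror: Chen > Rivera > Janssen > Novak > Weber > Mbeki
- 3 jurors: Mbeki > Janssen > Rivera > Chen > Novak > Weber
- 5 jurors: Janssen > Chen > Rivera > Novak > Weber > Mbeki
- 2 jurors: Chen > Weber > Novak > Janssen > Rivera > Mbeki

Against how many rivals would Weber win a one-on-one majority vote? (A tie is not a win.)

Weber against each rival (35 jurors):
Weber–Rivera: Weber 19–16.
Weber vs Chen: Weber is ranked higher on 6+5 = 11 ballots, Chen on 24. Chen wins 24–11.
Weber vs Mbeki: 25 to 10, Weber.
Weber–Novak: Weber 18–17.
Weber–Janssen: Janssen 22–13.
Weber beats Rivera, Mbeki, Novak; loses to Chen, Janssen — 3 pairwise wins.

3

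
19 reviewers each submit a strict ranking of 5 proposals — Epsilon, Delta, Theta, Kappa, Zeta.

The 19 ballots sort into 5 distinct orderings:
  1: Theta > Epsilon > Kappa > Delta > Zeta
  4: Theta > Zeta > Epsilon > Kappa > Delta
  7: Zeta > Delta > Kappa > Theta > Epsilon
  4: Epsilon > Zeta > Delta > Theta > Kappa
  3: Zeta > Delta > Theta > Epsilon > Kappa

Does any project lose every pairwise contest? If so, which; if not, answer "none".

Kappa

Head-to-head results (19 reviewers):
Epsilon vs Delta: Epsilon is ranked higher on 1+4+4 = 9 ballots, Delta on 10. Delta wins 10–9.
Epsilon vs Theta: Epsilon is ranked higher on 4 ballots, Theta on 15. Theta wins 15–4.
Epsilon vs Kappa: Epsilon wins 12–7.
Epsilon vs Zeta: Epsilon is ranked higher on 1+4 = 5 ballots, Zeta on 14. Zeta wins 14–5.
Delta vs Theta: Delta preferred on 7+4+3 = 14 ballots; Delta wins 14–5.
Delta vs Kappa: Delta preferred on 7+4+3 = 14 ballots; Delta wins 14–5.
Delta–Zeta: Zeta 18–1.
Theta vs Kappa: 12 to 7, Theta.
Theta vs Zeta: Theta is ranked higher on 1+4 = 5 ballots, Zeta on 14. Zeta wins 14–5.
Kappa vs Zeta: Zeta, 18–1.
Kappa is beaten in every head-to-head and is the Condorcet loser.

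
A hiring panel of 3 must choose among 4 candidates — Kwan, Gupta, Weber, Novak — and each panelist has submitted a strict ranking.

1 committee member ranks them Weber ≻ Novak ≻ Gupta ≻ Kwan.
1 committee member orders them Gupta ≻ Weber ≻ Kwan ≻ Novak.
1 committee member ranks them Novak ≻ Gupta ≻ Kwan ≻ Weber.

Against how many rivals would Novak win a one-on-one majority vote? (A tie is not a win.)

Novak against each rival (3 committee members):
Novak vs Kwan: 1+1 = 2 for Novak, 1 for Kwan — Novak by 2–1.
Novak vs Gupta: Novak preferred on 1+1 = 2 ballots; Novak wins 2–1.
Novak vs Weber: Weber, 2–1.
Novak beats Kwan, Gupta; loses to Weber — 2 pairwise wins.

2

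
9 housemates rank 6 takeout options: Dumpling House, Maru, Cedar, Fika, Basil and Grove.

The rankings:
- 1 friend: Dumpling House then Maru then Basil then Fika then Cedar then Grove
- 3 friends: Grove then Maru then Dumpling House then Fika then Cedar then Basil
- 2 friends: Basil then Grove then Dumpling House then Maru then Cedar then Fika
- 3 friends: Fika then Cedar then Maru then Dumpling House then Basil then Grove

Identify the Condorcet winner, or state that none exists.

none

Head-to-head results (9 friends):
Dumpling House vs Maru: Maru, 6–3.
Dumpling House–Cedar: Dumpling House 6–3.
Dumpling House–Fika: Dumpling House 6–3.
Dumpling House–Basil: Dumpling House 7–2.
Dumpling House–Grove: Grove 5–4.
Maru vs Cedar: Maru, 6–3.
Maru vs Fika: Maru wins 6–3.
Maru vs Basil: Maru, 7–2.
Maru vs Grove: Grove, 5–4.
Cedar–Fika: Fika 7–2.
Cedar vs Basil: Cedar, 6–3.
Cedar–Grove: Grove 5–4.
Fika vs Basil: Fika, 6–3.
Fika vs Grove: Grove, 5–4.
Basil vs Grove: Basil wins 6–3.
No restaurant is unbeaten: Dumpling House loses to Maru; Maru loses to Grove; Cedar loses to Dumpling House; Fika loses to Dumpling House; Basil loses to Dumpling House; Grove loses to Basil. In particular Dumpling House beats Basil beats Grove beats Dumpling House is a majority cycle — no Condorcet winner exists.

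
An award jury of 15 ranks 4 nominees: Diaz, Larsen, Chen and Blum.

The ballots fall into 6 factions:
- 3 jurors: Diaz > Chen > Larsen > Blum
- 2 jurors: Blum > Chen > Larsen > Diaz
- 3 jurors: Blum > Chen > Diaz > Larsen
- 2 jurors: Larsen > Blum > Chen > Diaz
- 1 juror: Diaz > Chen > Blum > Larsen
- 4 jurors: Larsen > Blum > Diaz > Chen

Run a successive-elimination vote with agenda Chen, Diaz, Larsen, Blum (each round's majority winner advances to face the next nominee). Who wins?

Round 1: Chen vs Diaz — 7–8, Diaz advances.
Round 2: Diaz vs Larsen — 7–8, Larsen advances.
Round 3: Larsen vs Blum — 9–6, Larsen advances.
Larsen survives the agenda.

Larsen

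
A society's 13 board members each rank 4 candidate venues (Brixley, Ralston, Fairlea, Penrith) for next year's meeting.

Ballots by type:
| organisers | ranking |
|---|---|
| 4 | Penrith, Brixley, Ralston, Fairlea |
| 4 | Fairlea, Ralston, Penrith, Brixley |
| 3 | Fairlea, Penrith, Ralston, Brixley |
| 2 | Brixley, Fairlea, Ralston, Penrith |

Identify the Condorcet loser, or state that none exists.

Brixley

Head-to-head results (13 organisers):
Brixley vs Ralston: Brixley preferred on 4+2 = 6 ballots; Ralston wins 7–6.
Brixley vs Fairlea: Fairlea wins 7–6.
Brixley vs Penrith: Penrith wins 11–2.
Ralston–Fairlea: Fairlea 9–4.
Ralston vs Penrith: Ralston preferred on 4+2 = 6 ballots; Penrith wins 7–6.
Fairlea vs Penrith: Fairlea wins 9–4.
Only Brixley has no wins; Brixley is the Condorcet loser.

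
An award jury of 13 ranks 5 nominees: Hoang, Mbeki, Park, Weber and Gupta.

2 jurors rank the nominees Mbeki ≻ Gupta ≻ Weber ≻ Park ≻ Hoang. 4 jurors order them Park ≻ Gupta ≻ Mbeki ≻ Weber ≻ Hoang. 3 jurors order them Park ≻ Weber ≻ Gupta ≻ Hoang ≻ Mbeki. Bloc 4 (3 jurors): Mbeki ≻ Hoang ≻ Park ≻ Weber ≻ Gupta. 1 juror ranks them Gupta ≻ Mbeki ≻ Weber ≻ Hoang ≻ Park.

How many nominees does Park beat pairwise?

4

Park against each rival (13 jurors):
Park vs Hoang: 2+4+3 = 9 for Park, 4 for Hoang — Park by 9–4.
Park vs Mbeki: 7 to 6, Park.
Park vs Weber: 10 to 3, Park.
Park vs Gupta: Park, 10–3.
Park beats Hoang, Mbeki, Weber, Gupta — 4 pairwise wins.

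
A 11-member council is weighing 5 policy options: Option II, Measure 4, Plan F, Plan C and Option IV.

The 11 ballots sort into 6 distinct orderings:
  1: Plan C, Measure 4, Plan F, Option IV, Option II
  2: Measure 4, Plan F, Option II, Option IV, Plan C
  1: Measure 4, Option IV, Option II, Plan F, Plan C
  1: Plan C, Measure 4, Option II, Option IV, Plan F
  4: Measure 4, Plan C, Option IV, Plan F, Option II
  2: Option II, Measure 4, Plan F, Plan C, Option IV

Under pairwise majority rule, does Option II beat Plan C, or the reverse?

Ballots ranking Option II above Plan C: 2 + 1 + 2 = 5.
Ballots ranking Plan C above Option II: 11 − 5 = 6.
Plan C wins the head-to-head 6–5.

Plan C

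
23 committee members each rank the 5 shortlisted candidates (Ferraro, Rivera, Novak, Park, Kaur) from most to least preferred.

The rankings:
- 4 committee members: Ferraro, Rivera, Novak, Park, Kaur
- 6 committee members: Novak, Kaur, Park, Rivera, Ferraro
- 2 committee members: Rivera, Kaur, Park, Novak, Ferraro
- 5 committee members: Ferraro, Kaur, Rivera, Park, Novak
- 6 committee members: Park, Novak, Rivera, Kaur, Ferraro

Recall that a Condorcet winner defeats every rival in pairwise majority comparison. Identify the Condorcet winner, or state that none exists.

none

Head-to-head results (23 committee members):
Ferraro vs Rivera: Ferraro preferred on 4+5 = 9 ballots; Rivera wins 14–9.
Ferraro vs Novak: Ferraro preferred on 4+5 = 9 ballots; Novak wins 14–9.
Ferraro vs Park: Ferraro preferred on 4+5 = 9 ballots; Park wins 14–9.
Ferraro vs Kaur: 4+5 = 9 for Ferraro, 14 for Kaur — Kaur by 14–9.
Rivera vs Novak: Rivera preferred on 4+2+5 = 11 ballots; Novak wins 12–11.
Rivera vs Park: Rivera is ranked higher on 4+2+5 = 11 ballots, Park on 12. Park wins 12–11.
Rivera vs Kaur: Rivera preferred on 4+2+6 = 12 ballots; Rivera wins 12–11.
Novak vs Park: Novak is ranked higher on 4+6 = 10 ballots, Park on 13. Park wins 13–10.
Novak vs Kaur: 16 to 7, Novak.
Park vs Kaur: 10 to 13, Kaur.
No candidate is unbeaten: Ferraro loses to Rivera; Rivera loses to Novak; Novak loses to Park; Park loses to Kaur; Kaur loses to Rivera. In particular Rivera beats Kaur beats Park beats Rivera is a majority cycle — no Condorcet winner exists.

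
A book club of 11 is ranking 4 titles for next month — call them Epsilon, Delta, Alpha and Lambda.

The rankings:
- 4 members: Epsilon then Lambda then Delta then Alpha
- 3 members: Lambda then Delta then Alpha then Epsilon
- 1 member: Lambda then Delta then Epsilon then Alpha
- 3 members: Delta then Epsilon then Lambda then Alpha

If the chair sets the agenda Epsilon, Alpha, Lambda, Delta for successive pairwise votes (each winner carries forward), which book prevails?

Round 1: Epsilon vs Alpha — 8–3, Epsilon advances.
Round 2: Epsilon vs Lambda — 7–4, Epsilon advances.
Round 3: Epsilon vs Delta — 4–7, Delta advances.
The agenda winner is Delta.

Delta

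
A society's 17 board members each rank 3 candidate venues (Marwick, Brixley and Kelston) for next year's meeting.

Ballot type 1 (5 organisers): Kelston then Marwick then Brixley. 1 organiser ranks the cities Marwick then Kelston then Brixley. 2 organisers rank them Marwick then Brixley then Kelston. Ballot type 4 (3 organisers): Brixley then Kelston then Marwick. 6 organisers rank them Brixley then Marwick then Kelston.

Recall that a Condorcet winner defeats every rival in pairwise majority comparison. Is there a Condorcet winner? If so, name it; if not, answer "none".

Brixley

Pairwise majorities:
Marwick vs Brixley: Marwick is ranked higher on 5+1+2 = 8 ballots, Brixley on 9. Brixley wins 9–8.
Marwick vs Kelston: 1+2+6 = 9 for Marwick, 8 for Kelston — Marwick by 9–8.
Brixley vs Kelston: 2+3+6 = 11 for Brixley, 6 for Kelston — Brixley by 11–6.
Only Brixley has no losses; Brixley is the Condorcet winner.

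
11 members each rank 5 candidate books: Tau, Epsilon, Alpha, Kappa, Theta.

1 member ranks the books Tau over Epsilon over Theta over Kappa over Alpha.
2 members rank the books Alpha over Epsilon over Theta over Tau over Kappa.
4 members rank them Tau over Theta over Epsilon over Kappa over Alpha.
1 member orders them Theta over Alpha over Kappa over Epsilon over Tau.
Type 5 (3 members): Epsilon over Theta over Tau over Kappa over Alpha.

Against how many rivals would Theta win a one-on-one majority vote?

Theta against each rival (11 members):
Theta vs Tau: Theta, 6–5.
Theta–Epsilon: Epsilon 6–5.
Theta vs Alpha: Theta is ranked higher on 1+4+1+3 = 9 ballots, Alpha on 2. Theta wins 9–2.
Theta vs Kappa: 1+2+4+1+3 = 11 for Theta, 0 for Kappa — Theta by 11–0.
Theta beats Tau, Alpha, Kappa; loses to Epsilon — 3 pairwise wins.

3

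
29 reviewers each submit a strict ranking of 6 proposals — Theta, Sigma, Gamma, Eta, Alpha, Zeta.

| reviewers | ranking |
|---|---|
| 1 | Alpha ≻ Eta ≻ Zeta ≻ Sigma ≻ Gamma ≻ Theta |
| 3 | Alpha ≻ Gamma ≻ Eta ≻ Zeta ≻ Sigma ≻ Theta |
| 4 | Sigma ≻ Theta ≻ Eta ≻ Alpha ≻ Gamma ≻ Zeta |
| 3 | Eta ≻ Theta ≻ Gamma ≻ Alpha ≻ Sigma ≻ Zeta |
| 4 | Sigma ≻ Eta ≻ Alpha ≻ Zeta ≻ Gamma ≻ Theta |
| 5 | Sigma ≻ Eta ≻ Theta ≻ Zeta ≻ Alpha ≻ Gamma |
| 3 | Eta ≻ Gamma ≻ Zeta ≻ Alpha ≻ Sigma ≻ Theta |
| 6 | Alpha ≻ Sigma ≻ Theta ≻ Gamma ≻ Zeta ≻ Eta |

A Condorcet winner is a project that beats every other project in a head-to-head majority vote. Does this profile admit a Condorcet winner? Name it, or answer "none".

none

Pairwise majorities:
Theta–Sigma: Sigma 26–3.
Theta vs Gamma: Theta, 18–11.
Theta vs Eta: Eta wins 19–10.
Theta–Alpha: Alpha 17–12.
Theta vs Zeta: Theta, 18–11.
Sigma vs Gamma: Sigma, 20–9.
Sigma vs Eta: Sigma wins 19–10.
Sigma vs Alpha: Alpha, 16–13.
Sigma vs Zeta: Sigma, 22–7.
Gamma–Eta: Eta 20–9.
Gamma–Alpha: Alpha 23–6.
Gamma vs Zeta: Gamma wins 19–10.
Eta–Alpha: Eta 19–10.
Eta vs Zeta: Eta, 23–6.
Alpha vs Zeta: Alpha, 21–8.
Every project loses at least once (Theta loses to Sigma; Sigma loses to Alpha; Gamma loses to Theta; Eta loses to Sigma; Alpha loses to Eta; Zeta loses to Theta). The majority relation contains the cycle Sigma → Eta → Alpha → Sigma, so there is no Condorcet winner.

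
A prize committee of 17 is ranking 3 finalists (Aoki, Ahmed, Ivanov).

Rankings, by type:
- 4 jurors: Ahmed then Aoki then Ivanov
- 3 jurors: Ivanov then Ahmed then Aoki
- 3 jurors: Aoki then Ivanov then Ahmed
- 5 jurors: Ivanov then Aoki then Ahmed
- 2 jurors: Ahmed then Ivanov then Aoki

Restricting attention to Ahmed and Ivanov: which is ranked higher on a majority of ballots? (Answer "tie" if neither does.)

Ballots ranking Ahmed above Ivanov: 4 + 2 = 6.
Ballots ranking Ivanov above Ahmed: 17 − 6 = 11.
Ivanov wins the head-to-head 11–6.

Ivanov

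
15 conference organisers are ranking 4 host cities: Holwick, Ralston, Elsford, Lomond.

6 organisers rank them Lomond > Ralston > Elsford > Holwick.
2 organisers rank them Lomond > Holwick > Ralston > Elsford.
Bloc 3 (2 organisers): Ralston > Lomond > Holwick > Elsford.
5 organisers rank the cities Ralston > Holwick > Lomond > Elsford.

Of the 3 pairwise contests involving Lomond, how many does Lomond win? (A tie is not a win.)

3

Lomond against each rival (15 organisers):
Lomond vs Holwick: Lomond is ranked higher on 6+2+2 = 10 ballots, Holwick on 5. Lomond wins 10–5.
Lomond vs Ralston: Lomond, 8–7.
Lomond vs Elsford: Lomond is ranked higher on 6+2+2+5 = 15 ballots, Elsford on 0. Lomond wins 15–0.
Lomond beats Holwick, Ralston, Elsford — 3 pairwise wins.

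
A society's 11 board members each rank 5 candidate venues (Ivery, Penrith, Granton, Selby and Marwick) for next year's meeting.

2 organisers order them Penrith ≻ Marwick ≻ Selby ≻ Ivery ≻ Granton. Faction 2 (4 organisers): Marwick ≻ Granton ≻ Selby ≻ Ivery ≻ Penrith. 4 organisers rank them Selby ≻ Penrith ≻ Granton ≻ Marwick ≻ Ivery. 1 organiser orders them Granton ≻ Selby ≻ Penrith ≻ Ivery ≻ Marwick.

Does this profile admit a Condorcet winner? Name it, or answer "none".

none

Check each pair by majority over 11 ballots:
Ivery vs Penrith: Penrith, 7–4.
Ivery vs Granton: Granton, 9–2.
Ivery–Selby: Selby 11–0.
Ivery vs Marwick: Marwick, 10–1.
Penrith vs Granton: Penrith, 6–5.
Penrith vs Selby: Selby wins 9–2.
Penrith–Marwick: Penrith 7–4.
Granton–Selby: Selby 6–5.
Granton vs Marwick: Marwick, 6–5.
Selby vs Marwick: Marwick, 6–5.
Each city drops at least one matchup (Ivery loses to Penrith; Penrith loses to Selby; Granton loses to Penrith; Selby loses to Marwick; Marwick loses to Penrith); the cycle Penrith > Marwick > Selby > Penrith rules out a Condorcet winner.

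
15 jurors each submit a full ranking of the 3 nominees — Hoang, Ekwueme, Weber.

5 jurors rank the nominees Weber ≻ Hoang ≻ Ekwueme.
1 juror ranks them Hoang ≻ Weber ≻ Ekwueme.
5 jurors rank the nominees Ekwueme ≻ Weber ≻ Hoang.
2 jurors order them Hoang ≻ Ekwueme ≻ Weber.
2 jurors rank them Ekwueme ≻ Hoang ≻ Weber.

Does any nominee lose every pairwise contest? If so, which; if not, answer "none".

Head-to-head results (15 jurors):
Hoang vs Ekwueme: Hoang wins 8–7.
Hoang vs Weber: 1+2+2 = 5 for Hoang, 10 for Weber — Weber by 10–5.
Ekwueme vs Weber: Ekwueme preferred on 5+2+2 = 9 ballots; Ekwueme wins 9–6.
No nominee is winless: Hoang beats Ekwueme; Ekwueme beats Weber; Weber beats Hoang. There is no Condorcet loser.

none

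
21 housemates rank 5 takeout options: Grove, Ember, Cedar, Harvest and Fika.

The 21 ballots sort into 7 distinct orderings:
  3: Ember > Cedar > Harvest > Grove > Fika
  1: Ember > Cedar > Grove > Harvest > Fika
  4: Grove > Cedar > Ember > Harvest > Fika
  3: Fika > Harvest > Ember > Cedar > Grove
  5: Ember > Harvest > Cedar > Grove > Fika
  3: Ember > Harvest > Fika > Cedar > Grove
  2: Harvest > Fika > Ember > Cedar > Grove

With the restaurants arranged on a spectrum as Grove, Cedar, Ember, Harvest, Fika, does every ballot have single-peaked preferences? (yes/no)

yes

Axis positions: Grove=1, Cedar=2, Ember=3, Harvest=4, Fika=5.
Faction 1 (peak Ember at position 3): ranking walks positions 3-2-4-1-5, expanding outward from the peak — single-peaked.
Faction 2 (peak Ember at position 3): ranking walks positions 3-2-1-4-5, expanding outward from the peak — single-peaked.
Faction 3 (peak Grove at position 1): ranking walks positions 1-2-3-4-5, expanding outward from the peak — single-peaked.
Faction 4 (peak Fika at position 5): ranking walks positions 5-4-3-2-1, expanding outward from the peak — single-peaked.
Faction 5 (peak Ember at position 3): ranking walks positions 3-4-2-1-5, expanding outward from the peak — single-peaked.
Faction 6 (peak Ember at position 3): ranking walks positions 3-4-5-2-1, expanding outward from the peak — single-peaked.
Faction 7 (peak Harvest at position 4): ranking walks positions 4-5-3-2-1, expanding outward from the peak — single-peaked.
Every ranking is single-peaked on this axis.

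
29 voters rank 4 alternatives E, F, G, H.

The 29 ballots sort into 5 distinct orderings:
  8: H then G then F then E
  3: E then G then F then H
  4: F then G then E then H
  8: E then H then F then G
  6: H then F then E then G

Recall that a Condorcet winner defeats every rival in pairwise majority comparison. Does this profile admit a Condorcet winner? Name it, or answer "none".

none

Check each pair by majority over 29 ballots:
E vs F: F wins 18–11.
E vs G: E preferred on 3+8+6 = 17 ballots; E wins 17–12.
E vs H: E is ranked higher on 3+4+8 = 15 ballots, H on 14. E wins 15–14.
F–G: F 18–11.
F vs H: 3+4 = 7 for F, 22 for H — H by 22–7.
G vs H: H, 22–7.
Each alternative drops at least one matchup (E loses to F; F loses to H; G loses to E; H loses to E); the cycle E beats H beats F beats E rules out a Condorcet winner.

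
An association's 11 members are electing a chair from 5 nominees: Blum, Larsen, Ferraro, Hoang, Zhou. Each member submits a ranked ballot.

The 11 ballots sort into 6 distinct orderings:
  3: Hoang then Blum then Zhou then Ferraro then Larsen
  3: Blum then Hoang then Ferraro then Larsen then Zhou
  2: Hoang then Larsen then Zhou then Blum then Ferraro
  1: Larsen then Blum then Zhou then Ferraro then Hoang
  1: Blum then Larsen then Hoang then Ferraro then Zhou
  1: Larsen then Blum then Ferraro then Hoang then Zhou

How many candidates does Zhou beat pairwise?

1

Zhou against each rival (11 voters):
Zhou vs Blum: Zhou is ranked higher on 2 ballots, Blum on 9. Blum wins 9–2.
Zhou vs Larsen: 3 to 8, Larsen.
Zhou vs Ferraro: 6 to 5, Zhou.
Zhou vs Hoang: Zhou preferred on 1 ballot; Hoang wins 10–1.
Zhou beats Ferraro; loses to Blum, Larsen, Hoang — 1 pairwise win.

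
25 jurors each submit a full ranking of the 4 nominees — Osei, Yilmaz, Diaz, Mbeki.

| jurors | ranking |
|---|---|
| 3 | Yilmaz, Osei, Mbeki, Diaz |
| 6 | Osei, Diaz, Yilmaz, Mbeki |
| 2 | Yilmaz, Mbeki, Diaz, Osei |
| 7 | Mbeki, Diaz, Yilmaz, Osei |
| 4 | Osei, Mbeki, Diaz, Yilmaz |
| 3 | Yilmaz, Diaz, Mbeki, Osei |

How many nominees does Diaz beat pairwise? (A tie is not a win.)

Diaz against each rival (25 jurors):
Diaz vs Osei: Osei wins 13–12.
Diaz vs Yilmaz: 17 to 8, Diaz.
Diaz vs Mbeki: Diaz is ranked higher on 6+3 = 9 ballots, Mbeki on 16. Mbeki wins 16–9.
Diaz beats Yilmaz; loses to Osei, Mbeki — 1 pairwise win.

1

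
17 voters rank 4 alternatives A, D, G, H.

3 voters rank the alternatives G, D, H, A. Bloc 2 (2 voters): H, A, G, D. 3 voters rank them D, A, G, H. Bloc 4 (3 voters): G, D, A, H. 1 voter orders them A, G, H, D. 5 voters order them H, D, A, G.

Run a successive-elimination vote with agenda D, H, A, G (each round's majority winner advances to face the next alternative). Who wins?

G

Round 1: D vs H — 9–8, D advances.
Round 2: D vs A — 14–3, D advances.
Round 3: D vs G — 8–9, G advances.
The agenda winner is G.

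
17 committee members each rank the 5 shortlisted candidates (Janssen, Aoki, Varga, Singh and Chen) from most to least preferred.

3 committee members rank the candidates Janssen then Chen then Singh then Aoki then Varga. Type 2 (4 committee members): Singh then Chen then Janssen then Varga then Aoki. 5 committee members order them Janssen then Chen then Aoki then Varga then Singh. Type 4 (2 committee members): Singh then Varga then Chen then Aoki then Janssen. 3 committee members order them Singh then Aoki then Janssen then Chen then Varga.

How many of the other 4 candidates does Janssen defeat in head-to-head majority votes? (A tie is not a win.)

3

Janssen against each rival (17 committee members):
Janssen vs Aoki: 3+4+5 = 12 for Janssen, 5 for Aoki — Janssen by 12–5.
Janssen–Varga: Janssen 15–2.
Janssen vs Singh: 8 to 9, Singh.
Janssen vs Chen: Janssen wins 11–6.
Janssen beats Aoki, Varga, Chen; loses to Singh — 3 pairwise wins.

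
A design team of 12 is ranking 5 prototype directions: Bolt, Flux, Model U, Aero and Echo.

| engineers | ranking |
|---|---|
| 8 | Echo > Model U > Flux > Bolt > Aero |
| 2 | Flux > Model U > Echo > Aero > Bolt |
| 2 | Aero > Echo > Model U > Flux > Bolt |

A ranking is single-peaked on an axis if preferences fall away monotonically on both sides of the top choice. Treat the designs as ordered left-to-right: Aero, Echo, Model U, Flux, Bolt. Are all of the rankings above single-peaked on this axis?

yes

Axis positions: Aero=1, Echo=2, Model U=3, Flux=4, Bolt=5.
Group 1 (peak Echo at position 2): ranking walks positions 2-3-4-5-1, expanding outward from the peak — single-peaked.
Group 2 (peak Flux at position 4): ranking walks positions 4-3-2-1-5, expanding outward from the peak — single-peaked.
Group 3 (peak Aero at position 1): ranking walks positions 1-2-3-4-5, expanding outward from the peak — single-peaked.
Every ranking is single-peaked on this axis.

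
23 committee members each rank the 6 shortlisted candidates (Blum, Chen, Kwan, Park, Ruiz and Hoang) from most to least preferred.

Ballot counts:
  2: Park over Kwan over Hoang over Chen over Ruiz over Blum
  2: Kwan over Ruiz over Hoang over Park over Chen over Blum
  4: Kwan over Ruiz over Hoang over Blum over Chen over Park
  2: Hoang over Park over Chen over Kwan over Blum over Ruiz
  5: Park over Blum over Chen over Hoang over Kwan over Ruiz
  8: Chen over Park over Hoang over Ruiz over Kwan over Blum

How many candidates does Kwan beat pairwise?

Kwan against each rival (23 committee members):
Kwan vs Blum: Kwan, 18–5.
Kwan vs Chen: Kwan is ranked higher on 2+2+4 = 8 ballots, Chen on 15. Chen wins 15–8.
Kwan vs Park: Park wins 17–6.
Kwan vs Ruiz: Kwan, 15–8.
Kwan vs Hoang: Hoang, 15–8.
Kwan beats Blum, Ruiz; loses to Chen, Park, Hoang — 2 pairwise wins.

2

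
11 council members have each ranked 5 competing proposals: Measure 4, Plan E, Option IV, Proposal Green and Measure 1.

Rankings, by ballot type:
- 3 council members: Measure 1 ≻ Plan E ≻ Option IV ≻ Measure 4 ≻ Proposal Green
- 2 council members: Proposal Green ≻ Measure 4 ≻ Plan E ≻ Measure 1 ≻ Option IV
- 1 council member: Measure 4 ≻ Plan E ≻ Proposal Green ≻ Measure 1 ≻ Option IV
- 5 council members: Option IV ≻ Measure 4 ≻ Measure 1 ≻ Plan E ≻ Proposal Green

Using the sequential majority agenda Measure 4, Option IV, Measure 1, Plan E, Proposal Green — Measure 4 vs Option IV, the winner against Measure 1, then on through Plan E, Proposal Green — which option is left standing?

Measure 1

Round 1: Measure 4 vs Option IV — 3–8, Option IV advances.
Round 2: Option IV vs Measure 1 — 5–6, Measure 1 advances.
Round 3: Measure 1 vs Plan E — 8–3, Measure 1 advances.
Round 4: Measure 1 vs Proposal Green — 8–3, Measure 1 advances.
The agenda winner is Measure 1.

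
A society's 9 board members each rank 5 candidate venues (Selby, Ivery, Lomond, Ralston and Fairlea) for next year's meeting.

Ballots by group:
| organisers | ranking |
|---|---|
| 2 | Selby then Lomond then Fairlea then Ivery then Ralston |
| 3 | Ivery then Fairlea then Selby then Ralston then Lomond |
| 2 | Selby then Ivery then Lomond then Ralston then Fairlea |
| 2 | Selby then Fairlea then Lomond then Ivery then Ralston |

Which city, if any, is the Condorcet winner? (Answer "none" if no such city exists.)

Head-to-head results (9 organisers):
Selby vs Ivery: Selby preferred on 2+2+2 = 6 ballots; Selby wins 6–3.
Selby vs Lomond: Selby is ranked higher on 2+3+2+2 = 9 ballots, Lomond on 0. Selby wins 9–0.
Selby vs Ralston: Selby wins 9–0.
Selby–Fairlea: Selby 6–3.
Ivery vs Lomond: 5 to 4, Ivery.
Ivery vs Ralston: Ivery wins 9–0.
Ivery vs Fairlea: Ivery wins 5–4.
Lomond vs Ralston: Lomond, 6–3.
Lomond vs Fairlea: Lomond preferred on 2+2 = 4 ballots; Fairlea wins 5–4.
Ralston vs Fairlea: 2 to 7, Fairlea.
Selby beats each of Ivery, Lomond, Ralston, Fairlea — Selby is the Condorcet winner.

Selby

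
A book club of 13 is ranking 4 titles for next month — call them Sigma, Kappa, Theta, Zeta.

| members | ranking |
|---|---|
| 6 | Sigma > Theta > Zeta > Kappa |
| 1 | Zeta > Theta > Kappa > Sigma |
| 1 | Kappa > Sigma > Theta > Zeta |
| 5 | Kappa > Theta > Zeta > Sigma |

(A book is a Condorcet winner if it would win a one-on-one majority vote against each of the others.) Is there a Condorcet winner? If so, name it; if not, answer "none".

Head-to-head results (13 members):
Sigma vs Kappa: Kappa, 7–6.
Sigma vs Theta: Sigma, 7–6.
Sigma vs Zeta: Sigma preferred on 6+1 = 7 ballots; Sigma wins 7–6.
Kappa vs Theta: Kappa preferred on 1+5 = 6 ballots; Theta wins 7–6.
Kappa–Zeta: Zeta 7–6.
Theta vs Zeta: 12 to 1, Theta.
Every book loses at least once (Sigma loses to Kappa; Kappa loses to Theta; Theta loses to Sigma; Zeta loses to Sigma). The majority relation contains the cycle Sigma > Theta > Kappa > Sigma, so there is no Condorcet winner.

none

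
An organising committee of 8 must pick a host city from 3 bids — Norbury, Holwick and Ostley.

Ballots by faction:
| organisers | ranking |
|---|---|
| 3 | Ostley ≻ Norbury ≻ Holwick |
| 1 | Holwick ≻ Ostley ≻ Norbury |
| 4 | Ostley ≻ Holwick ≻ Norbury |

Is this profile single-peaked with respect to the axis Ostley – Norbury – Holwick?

Axis positions: Ostley=1, Norbury=2, Holwick=3.
Faction 1 (peak Ostley at position 1): ranking walks positions 1-2-3, expanding outward from the peak — single-peaked.
Faction 2: ranking walks positions 3-1-2; Ostley is ranked above Norbury even though Norbury lies between Ostley and the peak Holwick on the axis — preferences dip and rise again. Not single-peaked.
Faction 3: ranking walks positions 1-3-2; Holwick is ranked above Norbury even though Norbury lies between Holwick and the peak Ostley on the axis — preferences dip and rise again. Not single-peaked.
Faction 2 violates single-peakedness, so the profile is not single-peaked on this axis.

no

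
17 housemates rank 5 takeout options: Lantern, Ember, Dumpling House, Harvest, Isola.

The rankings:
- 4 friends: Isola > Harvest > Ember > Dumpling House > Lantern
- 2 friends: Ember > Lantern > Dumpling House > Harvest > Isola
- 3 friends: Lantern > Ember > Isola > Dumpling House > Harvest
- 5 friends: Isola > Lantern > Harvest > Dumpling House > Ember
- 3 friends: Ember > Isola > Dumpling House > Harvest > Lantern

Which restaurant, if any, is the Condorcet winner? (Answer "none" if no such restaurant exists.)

Isola

Pairwise majorities:
Lantern vs Ember: Ember, 9–8.
Lantern vs Dumpling House: Lantern, 10–7.
Lantern vs Harvest: Lantern wins 10–7.
Lantern–Isola: Isola 12–5.
Ember vs Dumpling House: Ember wins 12–5.
Ember vs Harvest: Harvest wins 9–8.
Ember vs Isola: Isola wins 9–8.
Dumpling House vs Harvest: Harvest, 9–8.
Dumpling House vs Isola: Isola, 15–2.
Harvest–Isola: Isola 15–2.
Isola wins every pairwise contest, so Isola is the Condorcet winner.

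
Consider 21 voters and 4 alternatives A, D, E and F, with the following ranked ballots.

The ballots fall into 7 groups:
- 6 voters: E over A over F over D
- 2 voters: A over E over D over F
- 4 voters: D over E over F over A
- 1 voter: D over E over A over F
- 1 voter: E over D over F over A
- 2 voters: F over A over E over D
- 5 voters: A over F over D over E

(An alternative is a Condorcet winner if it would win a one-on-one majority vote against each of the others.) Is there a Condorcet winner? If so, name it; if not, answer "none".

Check each pair by majority over 21 ballots:
A vs D: 15 to 6, A.
A vs E: 2+2+5 = 9 for A, 12 for E — E by 12–9.
A vs F: A is ranked higher on 6+2+1+5 = 14 ballots, F on 7. A wins 14–7.
D vs E: 4+1+5 = 10 for D, 11 for E — E by 11–10.
D vs F: D preferred on 2+4+1+1 = 8 ballots; F wins 13–8.
E vs F: E is ranked higher on 6+2+4+1+1 = 14 ballots, F on 7. E wins 14–7.
E defeats every rival head-to-head and is the Condorcet winner.

E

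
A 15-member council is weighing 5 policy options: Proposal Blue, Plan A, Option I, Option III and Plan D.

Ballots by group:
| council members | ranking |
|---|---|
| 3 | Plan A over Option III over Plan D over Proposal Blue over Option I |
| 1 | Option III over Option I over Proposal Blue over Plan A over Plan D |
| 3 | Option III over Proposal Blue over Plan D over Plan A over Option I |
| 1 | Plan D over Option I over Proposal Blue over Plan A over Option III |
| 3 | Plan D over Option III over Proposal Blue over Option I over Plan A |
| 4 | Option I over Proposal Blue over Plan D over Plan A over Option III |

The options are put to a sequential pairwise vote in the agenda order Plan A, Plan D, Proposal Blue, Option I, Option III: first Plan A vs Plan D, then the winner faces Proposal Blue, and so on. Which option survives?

Round 1: Plan A vs Plan D — 4–11, Plan D advances.
Round 2: Plan D vs Proposal Blue — 7–8, Proposal Blue advances.
Round 3: Proposal Blue vs Option I — 9–6, Proposal Blue advances.
Round 4: Proposal Blue vs Option III — 5–10, Option III advances.
The agenda winner is Option III.

Option III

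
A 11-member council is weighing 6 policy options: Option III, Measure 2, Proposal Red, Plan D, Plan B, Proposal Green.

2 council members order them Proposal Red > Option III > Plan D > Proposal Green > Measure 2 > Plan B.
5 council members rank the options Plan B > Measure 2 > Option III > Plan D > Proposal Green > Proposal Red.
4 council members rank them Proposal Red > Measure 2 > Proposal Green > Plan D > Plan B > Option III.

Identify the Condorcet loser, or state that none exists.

none

Pairwise majorities:
Option III vs Measure 2: Measure 2, 9–2.
Option III vs Proposal Red: Option III is ranked higher on 5 ballots, Proposal Red on 6. Proposal Red wins 6–5.
Option III vs Plan D: Option III wins 7–4.
Option III vs Plan B: Plan B, 9–2.
Option III–Proposal Green: Option III 7–4.
Measure 2 vs Proposal Red: Proposal Red wins 6–5.
Measure 2 vs Plan D: Measure 2 is ranked higher on 5+4 = 9 ballots, Plan D on 2. Measure 2 wins 9–2.
Measure 2–Plan B: Measure 2 6–5.
Measure 2 vs Proposal Green: Measure 2 preferred on 5+4 = 9 ballots; Measure 2 wins 9–2.
Proposal Red vs Plan D: 6 to 5, Proposal Red.
Proposal Red vs Plan B: Proposal Red preferred on 2+4 = 6 ballots; Proposal Red wins 6–5.
Proposal Red vs Proposal Green: 6 to 5, Proposal Red.
Plan D vs Plan B: Plan D, 6–5.
Plan D–Proposal Green: Plan D 7–4.
Plan B vs Proposal Green: 5 to 6, Proposal Green.
Each option has at least one pairwise win (Option III beats Plan D; Measure 2 beats Option III; Proposal Red beats Option III; Plan D beats Plan B; Plan B beats Option III; Proposal Green beats Plan B) — no Condorcet loser.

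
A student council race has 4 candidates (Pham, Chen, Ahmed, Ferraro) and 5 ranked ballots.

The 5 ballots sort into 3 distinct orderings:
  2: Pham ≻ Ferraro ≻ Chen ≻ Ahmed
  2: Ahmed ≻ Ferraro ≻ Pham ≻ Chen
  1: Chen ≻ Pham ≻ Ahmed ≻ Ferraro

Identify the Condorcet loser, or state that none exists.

none

Head-to-head results (5 voters):
Pham vs Chen: Pham wins 4–1.
Pham vs Ahmed: Pham, 3–2.
Pham vs Ferraro: Pham preferred on 2+1 = 3 ballots; Pham wins 3–2.
Chen vs Ahmed: 3 to 2, Chen.
Chen vs Ferraro: Ferraro, 4–1.
Ahmed–Ferraro: Ahmed 3–2.
Every candidate wins at least one matchup (Pham beats Chen; Chen beats Ahmed; Ahmed beats Ferraro; Ferraro beats Chen), so there is no Condorcet loser.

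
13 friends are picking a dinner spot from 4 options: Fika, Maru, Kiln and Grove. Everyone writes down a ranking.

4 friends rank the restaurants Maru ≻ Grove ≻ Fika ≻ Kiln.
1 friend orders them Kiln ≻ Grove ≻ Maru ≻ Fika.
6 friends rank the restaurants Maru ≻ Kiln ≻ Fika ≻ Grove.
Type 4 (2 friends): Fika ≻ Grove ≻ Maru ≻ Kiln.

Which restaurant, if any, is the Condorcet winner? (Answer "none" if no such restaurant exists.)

Pairwise majorities:
Fika vs Maru: Maru wins 11–2.
Fika vs Kiln: Kiln, 7–6.
Fika vs Grove: 6+2 = 8 for Fika, 5 for Grove — Fika by 8–5.
Maru vs Kiln: Maru, 12–1.
Maru vs Grove: Maru is ranked higher on 4+6 = 10 ballots, Grove on 3. Maru wins 10–3.
Kiln–Grove: Kiln 7–6.
Maru defeats every rival head-to-head and is the Condorcet winner.

Maru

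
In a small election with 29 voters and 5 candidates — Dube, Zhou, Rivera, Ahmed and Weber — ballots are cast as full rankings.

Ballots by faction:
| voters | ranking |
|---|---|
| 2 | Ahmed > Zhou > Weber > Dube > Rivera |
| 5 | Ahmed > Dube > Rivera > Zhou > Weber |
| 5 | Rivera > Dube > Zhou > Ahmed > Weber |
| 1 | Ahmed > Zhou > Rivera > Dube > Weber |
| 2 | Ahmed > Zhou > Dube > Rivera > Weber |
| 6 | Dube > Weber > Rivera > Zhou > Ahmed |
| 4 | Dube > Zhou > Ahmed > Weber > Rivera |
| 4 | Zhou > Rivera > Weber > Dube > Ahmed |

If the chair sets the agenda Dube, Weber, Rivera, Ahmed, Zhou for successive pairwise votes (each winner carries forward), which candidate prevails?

Dube

Round 1: Dube vs Weber — 23–6, Dube advances.
Round 2: Dube vs Rivera — 19–10, Dube advances.
Round 3: Dube vs Ahmed — 19–10, Dube advances.
Round 4: Dube vs Zhou — 20–9, Dube advances.
The agenda winner is Dube.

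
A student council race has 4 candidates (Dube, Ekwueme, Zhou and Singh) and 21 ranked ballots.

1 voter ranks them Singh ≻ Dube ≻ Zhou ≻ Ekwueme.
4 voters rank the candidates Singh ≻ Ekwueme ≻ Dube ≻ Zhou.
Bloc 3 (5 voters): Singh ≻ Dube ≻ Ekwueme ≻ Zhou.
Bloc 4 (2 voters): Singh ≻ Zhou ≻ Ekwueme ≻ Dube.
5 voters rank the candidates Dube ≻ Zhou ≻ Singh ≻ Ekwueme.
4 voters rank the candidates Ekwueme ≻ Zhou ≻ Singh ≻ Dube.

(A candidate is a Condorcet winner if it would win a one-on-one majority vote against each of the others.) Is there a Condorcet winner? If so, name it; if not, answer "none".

Check each pair by majority over 21 ballots:
Dube–Ekwueme: Dube 11–10.
Dube vs Zhou: Dube preferred on 1+4+5+5 = 15 ballots; Dube wins 15–6.
Dube vs Singh: Singh, 16–5.
Ekwueme vs Zhou: Ekwueme preferred on 4+5+4 = 13 ballots; Ekwueme wins 13–8.
Ekwueme–Singh: Singh 17–4.
Zhou vs Singh: Singh wins 12–9.
Singh defeats every rival head-to-head and is the Condorcet winner.

Singh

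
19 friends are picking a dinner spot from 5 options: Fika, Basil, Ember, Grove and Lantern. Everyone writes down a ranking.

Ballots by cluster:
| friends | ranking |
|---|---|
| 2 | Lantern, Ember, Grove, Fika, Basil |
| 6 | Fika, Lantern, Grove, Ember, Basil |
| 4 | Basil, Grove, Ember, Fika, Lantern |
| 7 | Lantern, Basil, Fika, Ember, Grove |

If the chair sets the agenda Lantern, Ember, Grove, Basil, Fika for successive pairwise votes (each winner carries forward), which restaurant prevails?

Round 1: Lantern vs Ember — 15–4, Lantern advances.
Round 2: Lantern vs Grove — 15–4, Lantern advances.
Round 3: Lantern vs Basil — 15–4, Lantern advances.
Round 4: Lantern vs Fika — 9–10, Fika advances.
Fika survives the agenda.

Fika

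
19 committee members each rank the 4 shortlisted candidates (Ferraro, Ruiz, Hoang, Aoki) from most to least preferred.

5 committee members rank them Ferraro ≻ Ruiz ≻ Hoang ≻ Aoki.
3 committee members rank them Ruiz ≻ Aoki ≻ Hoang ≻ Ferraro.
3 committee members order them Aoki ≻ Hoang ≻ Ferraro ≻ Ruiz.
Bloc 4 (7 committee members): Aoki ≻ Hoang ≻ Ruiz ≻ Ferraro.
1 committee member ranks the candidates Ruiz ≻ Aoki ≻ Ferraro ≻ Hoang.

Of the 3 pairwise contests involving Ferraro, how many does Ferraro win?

Ferraro against each rival (19 committee members):
Ferraro vs Ruiz: Ferraro is ranked higher on 5+3 = 8 ballots, Ruiz on 11. Ruiz wins 11–8.
Ferraro vs Hoang: Hoang, 13–6.
Ferraro–Aoki: Aoki 14–5.
Ferraro beats no one; loses to Ruiz, Hoang, Aoki — 0 pairwise wins.

0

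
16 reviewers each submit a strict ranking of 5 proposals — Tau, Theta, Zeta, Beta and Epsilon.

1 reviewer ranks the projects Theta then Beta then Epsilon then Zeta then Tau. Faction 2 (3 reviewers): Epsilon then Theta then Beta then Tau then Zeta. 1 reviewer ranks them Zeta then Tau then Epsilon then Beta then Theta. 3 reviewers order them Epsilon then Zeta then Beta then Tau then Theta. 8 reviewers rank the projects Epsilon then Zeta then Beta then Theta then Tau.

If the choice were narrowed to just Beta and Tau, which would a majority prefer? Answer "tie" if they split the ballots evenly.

Beta

Ballots ranking Beta above Tau: 1 + 3 + 3 + 8 = 15.
Ballots ranking Tau above Beta: 16 − 15 = 1.
Beta wins the head-to-head 15–1.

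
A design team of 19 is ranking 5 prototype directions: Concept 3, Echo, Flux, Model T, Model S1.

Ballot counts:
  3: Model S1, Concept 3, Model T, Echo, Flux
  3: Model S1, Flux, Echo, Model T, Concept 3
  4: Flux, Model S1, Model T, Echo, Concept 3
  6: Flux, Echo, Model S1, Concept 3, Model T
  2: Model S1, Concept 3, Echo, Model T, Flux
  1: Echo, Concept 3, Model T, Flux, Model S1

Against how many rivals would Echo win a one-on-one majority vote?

2

Echo against each rival (19 engineers):
Echo vs Concept 3: Echo, 14–5.
Echo–Flux: Flux 13–6.
Echo vs Model T: 3+6+2+1 = 12 for Echo, 7 for Model T — Echo by 12–7.
Echo vs Model S1: Model S1 wins 12–7.
Echo beats Concept 3, Model T; loses to Flux, Model S1 — 2 pairwise wins.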